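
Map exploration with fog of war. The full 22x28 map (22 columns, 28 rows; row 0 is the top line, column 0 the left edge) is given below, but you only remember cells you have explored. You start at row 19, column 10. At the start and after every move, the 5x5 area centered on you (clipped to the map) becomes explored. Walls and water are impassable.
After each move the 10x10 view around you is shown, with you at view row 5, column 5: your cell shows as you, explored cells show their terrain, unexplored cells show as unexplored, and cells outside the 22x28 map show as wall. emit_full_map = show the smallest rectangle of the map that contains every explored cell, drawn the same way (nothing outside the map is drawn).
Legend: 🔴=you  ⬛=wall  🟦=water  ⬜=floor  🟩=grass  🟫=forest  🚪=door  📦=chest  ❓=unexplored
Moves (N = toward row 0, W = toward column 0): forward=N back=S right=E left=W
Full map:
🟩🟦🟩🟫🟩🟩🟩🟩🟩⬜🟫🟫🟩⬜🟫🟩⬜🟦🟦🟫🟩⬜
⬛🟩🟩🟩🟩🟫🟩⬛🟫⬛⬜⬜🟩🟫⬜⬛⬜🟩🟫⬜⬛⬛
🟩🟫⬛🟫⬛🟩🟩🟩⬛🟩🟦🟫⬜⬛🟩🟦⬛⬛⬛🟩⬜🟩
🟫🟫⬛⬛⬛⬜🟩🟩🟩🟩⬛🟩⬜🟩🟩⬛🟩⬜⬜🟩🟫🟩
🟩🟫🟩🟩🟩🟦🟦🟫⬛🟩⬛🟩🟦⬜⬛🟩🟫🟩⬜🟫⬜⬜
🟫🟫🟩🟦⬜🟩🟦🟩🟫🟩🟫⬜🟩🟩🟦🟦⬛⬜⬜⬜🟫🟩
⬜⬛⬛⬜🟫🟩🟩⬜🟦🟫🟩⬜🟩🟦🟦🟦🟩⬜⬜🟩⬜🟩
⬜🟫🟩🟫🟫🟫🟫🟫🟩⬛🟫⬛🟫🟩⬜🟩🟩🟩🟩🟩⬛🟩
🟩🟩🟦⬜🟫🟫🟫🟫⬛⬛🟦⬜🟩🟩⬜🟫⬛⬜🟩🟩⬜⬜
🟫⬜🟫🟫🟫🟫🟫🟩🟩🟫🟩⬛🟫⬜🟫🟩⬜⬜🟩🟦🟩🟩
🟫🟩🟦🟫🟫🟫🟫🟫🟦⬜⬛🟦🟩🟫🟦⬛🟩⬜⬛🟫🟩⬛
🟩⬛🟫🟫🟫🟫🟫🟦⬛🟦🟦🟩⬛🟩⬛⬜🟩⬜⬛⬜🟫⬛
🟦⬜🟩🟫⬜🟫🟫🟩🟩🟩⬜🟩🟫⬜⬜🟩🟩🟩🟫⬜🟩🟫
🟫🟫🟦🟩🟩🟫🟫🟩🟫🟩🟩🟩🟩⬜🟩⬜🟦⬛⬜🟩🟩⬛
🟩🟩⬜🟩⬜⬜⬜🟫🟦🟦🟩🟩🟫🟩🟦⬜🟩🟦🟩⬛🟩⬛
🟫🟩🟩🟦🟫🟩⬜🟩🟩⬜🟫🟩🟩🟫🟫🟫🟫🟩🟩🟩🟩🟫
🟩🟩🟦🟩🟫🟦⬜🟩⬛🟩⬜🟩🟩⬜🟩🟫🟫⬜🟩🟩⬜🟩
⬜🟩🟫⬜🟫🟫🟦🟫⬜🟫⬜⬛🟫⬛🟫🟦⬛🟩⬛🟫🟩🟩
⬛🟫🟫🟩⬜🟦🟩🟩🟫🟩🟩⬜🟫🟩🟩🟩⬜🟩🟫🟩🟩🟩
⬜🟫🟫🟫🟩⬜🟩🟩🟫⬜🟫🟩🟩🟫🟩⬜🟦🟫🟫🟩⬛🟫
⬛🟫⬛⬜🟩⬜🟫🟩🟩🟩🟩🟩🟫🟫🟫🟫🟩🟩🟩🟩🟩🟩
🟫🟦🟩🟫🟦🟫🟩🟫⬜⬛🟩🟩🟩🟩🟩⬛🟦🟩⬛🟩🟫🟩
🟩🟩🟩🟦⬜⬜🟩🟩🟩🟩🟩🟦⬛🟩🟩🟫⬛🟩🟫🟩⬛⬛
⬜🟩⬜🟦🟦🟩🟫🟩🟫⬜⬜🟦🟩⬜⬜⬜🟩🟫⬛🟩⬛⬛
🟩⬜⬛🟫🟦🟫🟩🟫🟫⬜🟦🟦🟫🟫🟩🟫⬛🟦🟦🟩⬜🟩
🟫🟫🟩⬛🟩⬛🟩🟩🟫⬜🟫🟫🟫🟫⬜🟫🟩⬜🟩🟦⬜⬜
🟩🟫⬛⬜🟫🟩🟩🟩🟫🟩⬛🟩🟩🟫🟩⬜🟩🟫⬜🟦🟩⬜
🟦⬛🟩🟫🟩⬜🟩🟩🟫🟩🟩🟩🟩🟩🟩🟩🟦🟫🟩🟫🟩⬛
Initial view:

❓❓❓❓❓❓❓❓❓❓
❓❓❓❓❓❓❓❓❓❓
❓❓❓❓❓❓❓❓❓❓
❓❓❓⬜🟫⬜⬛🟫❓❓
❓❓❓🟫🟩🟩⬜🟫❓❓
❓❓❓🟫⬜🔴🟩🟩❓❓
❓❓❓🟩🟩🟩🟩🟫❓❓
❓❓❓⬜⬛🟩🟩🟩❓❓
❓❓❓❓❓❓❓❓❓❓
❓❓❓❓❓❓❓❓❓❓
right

❓❓❓❓❓❓❓❓❓❓
❓❓❓❓❓❓❓❓❓❓
❓❓❓❓❓❓❓❓❓❓
❓❓⬜🟫⬜⬛🟫⬛❓❓
❓❓🟫🟩🟩⬜🟫🟩❓❓
❓❓🟫⬜🟫🔴🟩🟫❓❓
❓❓🟩🟩🟩🟩🟫🟫❓❓
❓❓⬜⬛🟩🟩🟩🟩❓❓
❓❓❓❓❓❓❓❓❓❓
❓❓❓❓❓❓❓❓❓❓

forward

❓❓❓❓❓❓❓❓❓❓
❓❓❓❓❓❓❓❓❓❓
❓❓❓❓❓❓❓❓❓❓
❓❓❓🟩⬜🟩🟩⬜❓❓
❓❓⬜🟫⬜⬛🟫⬛❓❓
❓❓🟫🟩🟩🔴🟫🟩❓❓
❓❓🟫⬜🟫🟩🟩🟫❓❓
❓❓🟩🟩🟩🟩🟫🟫❓❓
❓❓⬜⬛🟩🟩🟩🟩❓❓
❓❓❓❓❓❓❓❓❓❓

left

❓❓❓❓❓❓❓❓❓❓
❓❓❓❓❓❓❓❓❓❓
❓❓❓❓❓❓❓❓❓❓
❓❓❓⬛🟩⬜🟩🟩⬜❓
❓❓❓⬜🟫⬜⬛🟫⬛❓
❓❓❓🟫🟩🔴⬜🟫🟩❓
❓❓❓🟫⬜🟫🟩🟩🟫❓
❓❓❓🟩🟩🟩🟩🟫🟫❓
❓❓❓⬜⬛🟩🟩🟩🟩❓
❓❓❓❓❓❓❓❓❓❓

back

❓❓❓❓❓❓❓❓❓❓
❓❓❓❓❓❓❓❓❓❓
❓❓❓⬛🟩⬜🟩🟩⬜❓
❓❓❓⬜🟫⬜⬛🟫⬛❓
❓❓❓🟫🟩🟩⬜🟫🟩❓
❓❓❓🟫⬜🔴🟩🟩🟫❓
❓❓❓🟩🟩🟩🟩🟫🟫❓
❓❓❓⬜⬛🟩🟩🟩🟩❓
❓❓❓❓❓❓❓❓❓❓
❓❓❓❓❓❓❓❓❓❓

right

❓❓❓❓❓❓❓❓❓❓
❓❓❓❓❓❓❓❓❓❓
❓❓⬛🟩⬜🟩🟩⬜❓❓
❓❓⬜🟫⬜⬛🟫⬛❓❓
❓❓🟫🟩🟩⬜🟫🟩❓❓
❓❓🟫⬜🟫🔴🟩🟫❓❓
❓❓🟩🟩🟩🟩🟫🟫❓❓
❓❓⬜⬛🟩🟩🟩🟩❓❓
❓❓❓❓❓❓❓❓❓❓
❓❓❓❓❓❓❓❓❓❓

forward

❓❓❓❓❓❓❓❓❓❓
❓❓❓❓❓❓❓❓❓❓
❓❓❓❓❓❓❓❓❓❓
❓❓⬛🟩⬜🟩🟩⬜❓❓
❓❓⬜🟫⬜⬛🟫⬛❓❓
❓❓🟫🟩🟩🔴🟫🟩❓❓
❓❓🟫⬜🟫🟩🟩🟫❓❓
❓❓🟩🟩🟩🟩🟫🟫❓❓
❓❓⬜⬛🟩🟩🟩🟩❓❓
❓❓❓❓❓❓❓❓❓❓

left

❓❓❓❓❓❓❓❓❓❓
❓❓❓❓❓❓❓❓❓❓
❓❓❓❓❓❓❓❓❓❓
❓❓❓⬛🟩⬜🟩🟩⬜❓
❓❓❓⬜🟫⬜⬛🟫⬛❓
❓❓❓🟫🟩🔴⬜🟫🟩❓
❓❓❓🟫⬜🟫🟩🟩🟫❓
❓❓❓🟩🟩🟩🟩🟫🟫❓
❓❓❓⬜⬛🟩🟩🟩🟩❓
❓❓❓❓❓❓❓❓❓❓

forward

❓❓❓❓❓❓❓❓❓❓
❓❓❓❓❓❓❓❓❓❓
❓❓❓❓❓❓❓❓❓❓
❓❓❓🟩⬜🟫🟩🟩❓❓
❓❓❓⬛🟩⬜🟩🟩⬜❓
❓❓❓⬜🟫🔴⬛🟫⬛❓
❓❓❓🟫🟩🟩⬜🟫🟩❓
❓❓❓🟫⬜🟫🟩🟩🟫❓
❓❓❓🟩🟩🟩🟩🟫🟫❓
❓❓❓⬜⬛🟩🟩🟩🟩❓

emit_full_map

🟩⬜🟫🟩🟩❓
⬛🟩⬜🟩🟩⬜
⬜🟫🔴⬛🟫⬛
🟫🟩🟩⬜🟫🟩
🟫⬜🟫🟩🟩🟫
🟩🟩🟩🟩🟫🟫
⬜⬛🟩🟩🟩🟩

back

❓❓❓❓❓❓❓❓❓❓
❓❓❓❓❓❓❓❓❓❓
❓❓❓🟩⬜🟫🟩🟩❓❓
❓❓❓⬛🟩⬜🟩🟩⬜❓
❓❓❓⬜🟫⬜⬛🟫⬛❓
❓❓❓🟫🟩🔴⬜🟫🟩❓
❓❓❓🟫⬜🟫🟩🟩🟫❓
❓❓❓🟩🟩🟩🟩🟫🟫❓
❓❓❓⬜⬛🟩🟩🟩🟩❓
❓❓❓❓❓❓❓❓❓❓

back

❓❓❓❓❓❓❓❓❓❓
❓❓❓🟩⬜🟫🟩🟩❓❓
❓❓❓⬛🟩⬜🟩🟩⬜❓
❓❓❓⬜🟫⬜⬛🟫⬛❓
❓❓❓🟫🟩🟩⬜🟫🟩❓
❓❓❓🟫⬜🔴🟩🟩🟫❓
❓❓❓🟩🟩🟩🟩🟫🟫❓
❓❓❓⬜⬛🟩🟩🟩🟩❓
❓❓❓❓❓❓❓❓❓❓
❓❓❓❓❓❓❓❓❓❓

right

❓❓❓❓❓❓❓❓❓❓
❓❓🟩⬜🟫🟩🟩❓❓❓
❓❓⬛🟩⬜🟩🟩⬜❓❓
❓❓⬜🟫⬜⬛🟫⬛❓❓
❓❓🟫🟩🟩⬜🟫🟩❓❓
❓❓🟫⬜🟫🔴🟩🟫❓❓
❓❓🟩🟩🟩🟩🟫🟫❓❓
❓❓⬜⬛🟩🟩🟩🟩❓❓
❓❓❓❓❓❓❓❓❓❓
❓❓❓❓❓❓❓❓❓❓

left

❓❓❓❓❓❓❓❓❓❓
❓❓❓🟩⬜🟫🟩🟩❓❓
❓❓❓⬛🟩⬜🟩🟩⬜❓
❓❓❓⬜🟫⬜⬛🟫⬛❓
❓❓❓🟫🟩🟩⬜🟫🟩❓
❓❓❓🟫⬜🔴🟩🟩🟫❓
❓❓❓🟩🟩🟩🟩🟫🟫❓
❓❓❓⬜⬛🟩🟩🟩🟩❓
❓❓❓❓❓❓❓❓❓❓
❓❓❓❓❓❓❓❓❓❓

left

❓❓❓❓❓❓❓❓❓❓
❓❓❓❓🟩⬜🟫🟩🟩❓
❓❓❓❓⬛🟩⬜🟩🟩⬜
❓❓❓🟫⬜🟫⬜⬛🟫⬛
❓❓❓🟩🟫🟩🟩⬜🟫🟩
❓❓❓🟩🟫🔴🟫🟩🟩🟫
❓❓❓🟩🟩🟩🟩🟩🟫🟫
❓❓❓🟫⬜⬛🟩🟩🟩🟩
❓❓❓❓❓❓❓❓❓❓
❓❓❓❓❓❓❓❓❓❓

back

❓❓❓❓🟩⬜🟫🟩🟩❓
❓❓❓❓⬛🟩⬜🟩🟩⬜
❓❓❓🟫⬜🟫⬜⬛🟫⬛
❓❓❓🟩🟫🟩🟩⬜🟫🟩
❓❓❓🟩🟫⬜🟫🟩🟩🟫
❓❓❓🟩🟩🔴🟩🟩🟫🟫
❓❓❓🟫⬜⬛🟩🟩🟩🟩
❓❓❓🟩🟩🟩🟩🟦❓❓
❓❓❓❓❓❓❓❓❓❓
❓❓❓❓❓❓❓❓❓❓

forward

❓❓❓❓❓❓❓❓❓❓
❓❓❓❓🟩⬜🟫🟩🟩❓
❓❓❓❓⬛🟩⬜🟩🟩⬜
❓❓❓🟫⬜🟫⬜⬛🟫⬛
❓❓❓🟩🟫🟩🟩⬜🟫🟩
❓❓❓🟩🟫🔴🟫🟩🟩🟫
❓❓❓🟩🟩🟩🟩🟩🟫🟫
❓❓❓🟫⬜⬛🟩🟩🟩🟩
❓❓❓🟩🟩🟩🟩🟦❓❓
❓❓❓❓❓❓❓❓❓❓

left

❓❓❓❓❓❓❓❓❓❓
❓❓❓❓❓🟩⬜🟫🟩🟩
❓❓❓❓❓⬛🟩⬜🟩🟩
❓❓❓🟦🟫⬜🟫⬜⬛🟫
❓❓❓🟩🟩🟫🟩🟩⬜🟫
❓❓❓🟩🟩🔴⬜🟫🟩🟩
❓❓❓🟫🟩🟩🟩🟩🟩🟫
❓❓❓🟩🟫⬜⬛🟩🟩🟩
❓❓❓❓🟩🟩🟩🟩🟦❓
❓❓❓❓❓❓❓❓❓❓

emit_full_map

❓❓🟩⬜🟫🟩🟩❓
❓❓⬛🟩⬜🟩🟩⬜
🟦🟫⬜🟫⬜⬛🟫⬛
🟩🟩🟫🟩🟩⬜🟫🟩
🟩🟩🔴⬜🟫🟩🟩🟫
🟫🟩🟩🟩🟩🟩🟫🟫
🟩🟫⬜⬛🟩🟩🟩🟩
❓🟩🟩🟩🟩🟦❓❓

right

❓❓❓❓❓❓❓❓❓❓
❓❓❓❓🟩⬜🟫🟩🟩❓
❓❓❓❓⬛🟩⬜🟩🟩⬜
❓❓🟦🟫⬜🟫⬜⬛🟫⬛
❓❓🟩🟩🟫🟩🟩⬜🟫🟩
❓❓🟩🟩🟫🔴🟫🟩🟩🟫
❓❓🟫🟩🟩🟩🟩🟩🟫🟫
❓❓🟩🟫⬜⬛🟩🟩🟩🟩
❓❓❓🟩🟩🟩🟩🟦❓❓
❓❓❓❓❓❓❓❓❓❓

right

❓❓❓❓❓❓❓❓❓❓
❓❓❓🟩⬜🟫🟩🟩❓❓
❓❓❓⬛🟩⬜🟩🟩⬜❓
❓🟦🟫⬜🟫⬜⬛🟫⬛❓
❓🟩🟩🟫🟩🟩⬜🟫🟩❓
❓🟩🟩🟫⬜🔴🟩🟩🟫❓
❓🟫🟩🟩🟩🟩🟩🟫🟫❓
❓🟩🟫⬜⬛🟩🟩🟩🟩❓
❓❓🟩🟩🟩🟩🟦❓❓❓
❓❓❓❓❓❓❓❓❓❓

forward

❓❓❓❓❓❓❓❓❓❓
❓❓❓❓❓❓❓❓❓❓
❓❓❓🟩⬜🟫🟩🟩❓❓
❓❓❓⬛🟩⬜🟩🟩⬜❓
❓🟦🟫⬜🟫⬜⬛🟫⬛❓
❓🟩🟩🟫🟩🔴⬜🟫🟩❓
❓🟩🟩🟫⬜🟫🟩🟩🟫❓
❓🟫🟩🟩🟩🟩🟩🟫🟫❓
❓🟩🟫⬜⬛🟩🟩🟩🟩❓
❓❓🟩🟩🟩🟩🟦❓❓❓

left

❓❓❓❓❓❓❓❓❓❓
❓❓❓❓❓❓❓❓❓❓
❓❓❓❓🟩⬜🟫🟩🟩❓
❓❓❓🟩⬛🟩⬜🟩🟩⬜
❓❓🟦🟫⬜🟫⬜⬛🟫⬛
❓❓🟩🟩🟫🔴🟩⬜🟫🟩
❓❓🟩🟩🟫⬜🟫🟩🟩🟫
❓❓🟫🟩🟩🟩🟩🟩🟫🟫
❓❓🟩🟫⬜⬛🟩🟩🟩🟩
❓❓❓🟩🟩🟩🟩🟦❓❓

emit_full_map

❓❓🟩⬜🟫🟩🟩❓
❓🟩⬛🟩⬜🟩🟩⬜
🟦🟫⬜🟫⬜⬛🟫⬛
🟩🟩🟫🔴🟩⬜🟫🟩
🟩🟩🟫⬜🟫🟩🟩🟫
🟫🟩🟩🟩🟩🟩🟫🟫
🟩🟫⬜⬛🟩🟩🟩🟩
❓🟩🟩🟩🟩🟦❓❓


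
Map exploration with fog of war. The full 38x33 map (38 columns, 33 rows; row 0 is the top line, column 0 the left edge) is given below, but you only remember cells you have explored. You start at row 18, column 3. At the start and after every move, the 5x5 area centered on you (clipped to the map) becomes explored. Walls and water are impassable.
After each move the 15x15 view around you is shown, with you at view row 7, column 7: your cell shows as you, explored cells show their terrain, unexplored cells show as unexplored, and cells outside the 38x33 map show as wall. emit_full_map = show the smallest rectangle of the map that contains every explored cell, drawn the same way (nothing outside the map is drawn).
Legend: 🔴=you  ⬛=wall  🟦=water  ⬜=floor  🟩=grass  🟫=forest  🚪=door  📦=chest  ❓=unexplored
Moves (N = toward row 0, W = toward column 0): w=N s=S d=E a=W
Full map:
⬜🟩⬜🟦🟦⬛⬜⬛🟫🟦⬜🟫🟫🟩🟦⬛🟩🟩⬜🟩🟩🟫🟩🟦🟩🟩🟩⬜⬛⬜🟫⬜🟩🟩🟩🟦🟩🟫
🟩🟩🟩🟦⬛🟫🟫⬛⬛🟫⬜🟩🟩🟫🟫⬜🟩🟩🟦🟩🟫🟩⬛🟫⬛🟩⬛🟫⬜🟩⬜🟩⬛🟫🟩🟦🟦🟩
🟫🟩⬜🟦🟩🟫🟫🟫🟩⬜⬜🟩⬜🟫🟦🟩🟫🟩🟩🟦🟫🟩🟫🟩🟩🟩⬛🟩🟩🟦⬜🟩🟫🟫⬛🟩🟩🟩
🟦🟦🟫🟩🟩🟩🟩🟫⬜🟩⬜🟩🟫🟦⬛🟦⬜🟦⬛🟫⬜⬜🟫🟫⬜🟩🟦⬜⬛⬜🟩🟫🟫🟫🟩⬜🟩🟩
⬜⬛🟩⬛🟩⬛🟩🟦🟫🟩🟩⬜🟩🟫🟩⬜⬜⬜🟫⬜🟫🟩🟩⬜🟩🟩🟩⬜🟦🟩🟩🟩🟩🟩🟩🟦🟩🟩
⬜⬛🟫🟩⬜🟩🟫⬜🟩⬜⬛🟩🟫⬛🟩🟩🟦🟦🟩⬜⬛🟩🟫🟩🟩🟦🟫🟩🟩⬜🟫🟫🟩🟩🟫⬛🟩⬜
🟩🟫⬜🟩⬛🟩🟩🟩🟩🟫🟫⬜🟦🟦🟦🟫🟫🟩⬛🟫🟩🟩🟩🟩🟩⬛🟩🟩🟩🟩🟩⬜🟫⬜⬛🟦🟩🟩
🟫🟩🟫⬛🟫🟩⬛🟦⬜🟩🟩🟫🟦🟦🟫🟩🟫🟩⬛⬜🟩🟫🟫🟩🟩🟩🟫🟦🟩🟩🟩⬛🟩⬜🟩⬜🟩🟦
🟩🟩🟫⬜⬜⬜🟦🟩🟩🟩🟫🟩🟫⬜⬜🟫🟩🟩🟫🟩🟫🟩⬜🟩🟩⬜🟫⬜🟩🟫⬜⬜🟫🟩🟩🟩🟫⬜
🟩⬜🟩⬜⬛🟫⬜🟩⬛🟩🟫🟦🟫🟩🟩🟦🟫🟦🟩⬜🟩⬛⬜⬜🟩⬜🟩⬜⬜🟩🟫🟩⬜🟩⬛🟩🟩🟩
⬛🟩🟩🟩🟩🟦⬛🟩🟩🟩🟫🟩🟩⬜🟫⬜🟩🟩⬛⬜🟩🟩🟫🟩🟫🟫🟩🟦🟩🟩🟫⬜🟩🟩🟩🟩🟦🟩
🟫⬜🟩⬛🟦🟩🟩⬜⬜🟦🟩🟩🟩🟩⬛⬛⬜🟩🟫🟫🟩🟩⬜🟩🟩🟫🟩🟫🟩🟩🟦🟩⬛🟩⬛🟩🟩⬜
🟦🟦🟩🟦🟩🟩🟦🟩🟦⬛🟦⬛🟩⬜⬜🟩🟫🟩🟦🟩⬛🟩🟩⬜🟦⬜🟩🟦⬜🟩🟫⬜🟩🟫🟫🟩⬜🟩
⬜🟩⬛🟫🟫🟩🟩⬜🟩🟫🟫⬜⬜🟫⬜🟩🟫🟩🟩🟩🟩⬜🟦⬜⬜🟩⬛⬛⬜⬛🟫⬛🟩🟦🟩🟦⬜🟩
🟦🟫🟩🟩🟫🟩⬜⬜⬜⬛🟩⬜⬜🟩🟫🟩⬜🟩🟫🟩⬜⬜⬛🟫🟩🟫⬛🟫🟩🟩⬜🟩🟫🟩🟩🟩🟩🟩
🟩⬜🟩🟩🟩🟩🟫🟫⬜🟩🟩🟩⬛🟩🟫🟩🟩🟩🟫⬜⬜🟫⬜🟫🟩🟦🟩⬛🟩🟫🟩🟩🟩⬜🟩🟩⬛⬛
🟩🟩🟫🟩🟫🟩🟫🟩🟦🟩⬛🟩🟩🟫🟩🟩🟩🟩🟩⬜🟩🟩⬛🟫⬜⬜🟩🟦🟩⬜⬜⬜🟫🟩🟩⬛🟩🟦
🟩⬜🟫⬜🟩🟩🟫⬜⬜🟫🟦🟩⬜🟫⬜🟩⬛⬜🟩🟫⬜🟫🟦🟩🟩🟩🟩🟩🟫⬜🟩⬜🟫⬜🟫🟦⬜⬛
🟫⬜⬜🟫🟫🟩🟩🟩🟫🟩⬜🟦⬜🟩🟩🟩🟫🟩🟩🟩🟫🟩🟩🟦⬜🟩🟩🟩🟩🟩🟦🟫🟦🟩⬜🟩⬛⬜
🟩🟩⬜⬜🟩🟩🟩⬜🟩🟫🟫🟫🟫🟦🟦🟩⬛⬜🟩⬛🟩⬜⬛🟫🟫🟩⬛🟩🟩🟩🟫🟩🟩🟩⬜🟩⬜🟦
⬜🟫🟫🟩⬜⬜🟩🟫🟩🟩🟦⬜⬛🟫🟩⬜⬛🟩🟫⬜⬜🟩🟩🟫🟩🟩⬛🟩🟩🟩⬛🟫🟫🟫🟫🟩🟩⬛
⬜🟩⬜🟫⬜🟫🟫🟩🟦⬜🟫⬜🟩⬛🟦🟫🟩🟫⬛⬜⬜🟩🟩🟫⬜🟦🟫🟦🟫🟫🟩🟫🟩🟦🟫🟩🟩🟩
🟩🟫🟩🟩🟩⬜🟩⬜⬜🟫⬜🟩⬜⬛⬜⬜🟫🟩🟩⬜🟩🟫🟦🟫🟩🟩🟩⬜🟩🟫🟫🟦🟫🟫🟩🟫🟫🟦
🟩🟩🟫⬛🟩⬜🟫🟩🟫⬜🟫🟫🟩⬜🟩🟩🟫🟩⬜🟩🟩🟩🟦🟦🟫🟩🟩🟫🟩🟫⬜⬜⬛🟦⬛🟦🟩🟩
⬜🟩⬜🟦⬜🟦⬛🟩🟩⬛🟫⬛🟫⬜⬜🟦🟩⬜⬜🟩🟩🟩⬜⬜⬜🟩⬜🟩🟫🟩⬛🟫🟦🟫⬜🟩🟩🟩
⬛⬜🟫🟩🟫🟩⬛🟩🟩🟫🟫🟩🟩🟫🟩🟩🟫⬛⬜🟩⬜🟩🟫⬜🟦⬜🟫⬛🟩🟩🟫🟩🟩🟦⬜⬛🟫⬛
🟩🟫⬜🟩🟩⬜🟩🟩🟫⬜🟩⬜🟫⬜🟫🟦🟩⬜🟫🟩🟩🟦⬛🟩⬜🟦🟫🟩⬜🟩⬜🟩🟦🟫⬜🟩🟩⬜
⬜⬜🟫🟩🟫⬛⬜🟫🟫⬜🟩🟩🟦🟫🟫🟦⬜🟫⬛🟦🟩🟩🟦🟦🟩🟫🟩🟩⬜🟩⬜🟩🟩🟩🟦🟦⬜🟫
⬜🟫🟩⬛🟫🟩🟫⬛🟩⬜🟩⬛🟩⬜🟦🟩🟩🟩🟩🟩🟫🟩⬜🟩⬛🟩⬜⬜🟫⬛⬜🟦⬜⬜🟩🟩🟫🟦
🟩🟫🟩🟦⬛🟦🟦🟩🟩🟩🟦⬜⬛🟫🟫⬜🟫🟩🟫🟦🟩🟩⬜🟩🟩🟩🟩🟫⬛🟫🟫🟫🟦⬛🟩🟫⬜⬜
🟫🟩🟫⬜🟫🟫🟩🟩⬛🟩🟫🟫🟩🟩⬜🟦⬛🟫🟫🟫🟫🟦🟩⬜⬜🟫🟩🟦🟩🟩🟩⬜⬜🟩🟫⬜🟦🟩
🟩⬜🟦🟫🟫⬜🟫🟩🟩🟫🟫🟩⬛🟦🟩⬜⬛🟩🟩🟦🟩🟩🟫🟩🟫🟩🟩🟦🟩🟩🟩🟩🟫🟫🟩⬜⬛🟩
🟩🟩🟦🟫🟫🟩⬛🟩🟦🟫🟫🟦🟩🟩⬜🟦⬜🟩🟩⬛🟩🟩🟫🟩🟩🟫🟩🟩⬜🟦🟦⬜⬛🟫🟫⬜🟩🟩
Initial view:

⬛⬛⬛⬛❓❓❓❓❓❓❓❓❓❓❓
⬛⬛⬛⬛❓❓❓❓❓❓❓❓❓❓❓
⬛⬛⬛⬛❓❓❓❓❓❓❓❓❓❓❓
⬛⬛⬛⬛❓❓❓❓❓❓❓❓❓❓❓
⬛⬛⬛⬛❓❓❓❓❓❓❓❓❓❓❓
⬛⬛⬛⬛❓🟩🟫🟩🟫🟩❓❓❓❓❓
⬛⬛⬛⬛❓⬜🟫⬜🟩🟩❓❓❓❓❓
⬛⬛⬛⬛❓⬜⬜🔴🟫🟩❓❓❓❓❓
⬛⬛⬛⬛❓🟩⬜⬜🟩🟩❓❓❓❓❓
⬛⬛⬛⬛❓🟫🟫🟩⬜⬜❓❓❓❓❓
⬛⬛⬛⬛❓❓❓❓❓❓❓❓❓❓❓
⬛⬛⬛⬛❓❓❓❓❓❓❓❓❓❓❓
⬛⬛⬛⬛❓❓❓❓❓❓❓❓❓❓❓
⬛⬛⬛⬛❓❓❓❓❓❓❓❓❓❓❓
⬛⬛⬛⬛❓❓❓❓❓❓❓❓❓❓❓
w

⬛⬛⬛⬛❓❓❓❓❓❓❓❓❓❓❓
⬛⬛⬛⬛❓❓❓❓❓❓❓❓❓❓❓
⬛⬛⬛⬛❓❓❓❓❓❓❓❓❓❓❓
⬛⬛⬛⬛❓❓❓❓❓❓❓❓❓❓❓
⬛⬛⬛⬛❓❓❓❓❓❓❓❓❓❓❓
⬛⬛⬛⬛❓⬜🟩🟩🟩🟩❓❓❓❓❓
⬛⬛⬛⬛❓🟩🟫🟩🟫🟩❓❓❓❓❓
⬛⬛⬛⬛❓⬜🟫🔴🟩🟩❓❓❓❓❓
⬛⬛⬛⬛❓⬜⬜🟫🟫🟩❓❓❓❓❓
⬛⬛⬛⬛❓🟩⬜⬜🟩🟩❓❓❓❓❓
⬛⬛⬛⬛❓🟫🟫🟩⬜⬜❓❓❓❓❓
⬛⬛⬛⬛❓❓❓❓❓❓❓❓❓❓❓
⬛⬛⬛⬛❓❓❓❓❓❓❓❓❓❓❓
⬛⬛⬛⬛❓❓❓❓❓❓❓❓❓❓❓
⬛⬛⬛⬛❓❓❓❓❓❓❓❓❓❓❓

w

⬛⬛⬛⬛❓❓❓❓❓❓❓❓❓❓❓
⬛⬛⬛⬛❓❓❓❓❓❓❓❓❓❓❓
⬛⬛⬛⬛❓❓❓❓❓❓❓❓❓❓❓
⬛⬛⬛⬛❓❓❓❓❓❓❓❓❓❓❓
⬛⬛⬛⬛❓❓❓❓❓❓❓❓❓❓❓
⬛⬛⬛⬛❓🟫🟩🟩🟫🟩❓❓❓❓❓
⬛⬛⬛⬛❓⬜🟩🟩🟩🟩❓❓❓❓❓
⬛⬛⬛⬛❓🟩🟫🔴🟫🟩❓❓❓❓❓
⬛⬛⬛⬛❓⬜🟫⬜🟩🟩❓❓❓❓❓
⬛⬛⬛⬛❓⬜⬜🟫🟫🟩❓❓❓❓❓
⬛⬛⬛⬛❓🟩⬜⬜🟩🟩❓❓❓❓❓
⬛⬛⬛⬛❓🟫🟫🟩⬜⬜❓❓❓❓❓
⬛⬛⬛⬛❓❓❓❓❓❓❓❓❓❓❓
⬛⬛⬛⬛❓❓❓❓❓❓❓❓❓❓❓
⬛⬛⬛⬛❓❓❓❓❓❓❓❓❓❓❓

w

⬛⬛⬛⬛❓❓❓❓❓❓❓❓❓❓❓
⬛⬛⬛⬛❓❓❓❓❓❓❓❓❓❓❓
⬛⬛⬛⬛❓❓❓❓❓❓❓❓❓❓❓
⬛⬛⬛⬛❓❓❓❓❓❓❓❓❓❓❓
⬛⬛⬛⬛❓❓❓❓❓❓❓❓❓❓❓
⬛⬛⬛⬛❓🟩⬛🟫🟫🟩❓❓❓❓❓
⬛⬛⬛⬛❓🟫🟩🟩🟫🟩❓❓❓❓❓
⬛⬛⬛⬛❓⬜🟩🔴🟩🟩❓❓❓❓❓
⬛⬛⬛⬛❓🟩🟫🟩🟫🟩❓❓❓❓❓
⬛⬛⬛⬛❓⬜🟫⬜🟩🟩❓❓❓❓❓
⬛⬛⬛⬛❓⬜⬜🟫🟫🟩❓❓❓❓❓
⬛⬛⬛⬛❓🟩⬜⬜🟩🟩❓❓❓❓❓
⬛⬛⬛⬛❓🟫🟫🟩⬜⬜❓❓❓❓❓
⬛⬛⬛⬛❓❓❓❓❓❓❓❓❓❓❓
⬛⬛⬛⬛❓❓❓❓❓❓❓❓❓❓❓

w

⬛⬛⬛⬛❓❓❓❓❓❓❓❓❓❓❓
⬛⬛⬛⬛❓❓❓❓❓❓❓❓❓❓❓
⬛⬛⬛⬛❓❓❓❓❓❓❓❓❓❓❓
⬛⬛⬛⬛❓❓❓❓❓❓❓❓❓❓❓
⬛⬛⬛⬛❓❓❓❓❓❓❓❓❓❓❓
⬛⬛⬛⬛❓🟦🟩🟦🟩🟩❓❓❓❓❓
⬛⬛⬛⬛❓🟩⬛🟫🟫🟩❓❓❓❓❓
⬛⬛⬛⬛❓🟫🟩🔴🟫🟩❓❓❓❓❓
⬛⬛⬛⬛❓⬜🟩🟩🟩🟩❓❓❓❓❓
⬛⬛⬛⬛❓🟩🟫🟩🟫🟩❓❓❓❓❓
⬛⬛⬛⬛❓⬜🟫⬜🟩🟩❓❓❓❓❓
⬛⬛⬛⬛❓⬜⬜🟫🟫🟩❓❓❓❓❓
⬛⬛⬛⬛❓🟩⬜⬜🟩🟩❓❓❓❓❓
⬛⬛⬛⬛❓🟫🟫🟩⬜⬜❓❓❓❓❓
⬛⬛⬛⬛❓❓❓❓❓❓❓❓❓❓❓

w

⬛⬛⬛⬛❓❓❓❓❓❓❓❓❓❓❓
⬛⬛⬛⬛❓❓❓❓❓❓❓❓❓❓❓
⬛⬛⬛⬛❓❓❓❓❓❓❓❓❓❓❓
⬛⬛⬛⬛❓❓❓❓❓❓❓❓❓❓❓
⬛⬛⬛⬛❓❓❓❓❓❓❓❓❓❓❓
⬛⬛⬛⬛❓⬜🟩⬛🟦🟩❓❓❓❓❓
⬛⬛⬛⬛❓🟦🟩🟦🟩🟩❓❓❓❓❓
⬛⬛⬛⬛❓🟩⬛🔴🟫🟩❓❓❓❓❓
⬛⬛⬛⬛❓🟫🟩🟩🟫🟩❓❓❓❓❓
⬛⬛⬛⬛❓⬜🟩🟩🟩🟩❓❓❓❓❓
⬛⬛⬛⬛❓🟩🟫🟩🟫🟩❓❓❓❓❓
⬛⬛⬛⬛❓⬜🟫⬜🟩🟩❓❓❓❓❓
⬛⬛⬛⬛❓⬜⬜🟫🟫🟩❓❓❓❓❓
⬛⬛⬛⬛❓🟩⬜⬜🟩🟩❓❓❓❓❓
⬛⬛⬛⬛❓🟫🟫🟩⬜⬜❓❓❓❓❓

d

⬛⬛⬛❓❓❓❓❓❓❓❓❓❓❓❓
⬛⬛⬛❓❓❓❓❓❓❓❓❓❓❓❓
⬛⬛⬛❓❓❓❓❓❓❓❓❓❓❓❓
⬛⬛⬛❓❓❓❓❓❓❓❓❓❓❓❓
⬛⬛⬛❓❓❓❓❓❓❓❓❓❓❓❓
⬛⬛⬛❓⬜🟩⬛🟦🟩🟩❓❓❓❓❓
⬛⬛⬛❓🟦🟩🟦🟩🟩🟦❓❓❓❓❓
⬛⬛⬛❓🟩⬛🟫🔴🟩🟩❓❓❓❓❓
⬛⬛⬛❓🟫🟩🟩🟫🟩⬜❓❓❓❓❓
⬛⬛⬛❓⬜🟩🟩🟩🟩🟫❓❓❓❓❓
⬛⬛⬛❓🟩🟫🟩🟫🟩❓❓❓❓❓❓
⬛⬛⬛❓⬜🟫⬜🟩🟩❓❓❓❓❓❓
⬛⬛⬛❓⬜⬜🟫🟫🟩❓❓❓❓❓❓
⬛⬛⬛❓🟩⬜⬜🟩🟩❓❓❓❓❓❓
⬛⬛⬛❓🟫🟫🟩⬜⬜❓❓❓❓❓❓

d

⬛⬛❓❓❓❓❓❓❓❓❓❓❓❓❓
⬛⬛❓❓❓❓❓❓❓❓❓❓❓❓❓
⬛⬛❓❓❓❓❓❓❓❓❓❓❓❓❓
⬛⬛❓❓❓❓❓❓❓❓❓❓❓❓❓
⬛⬛❓❓❓❓❓❓❓❓❓❓❓❓❓
⬛⬛❓⬜🟩⬛🟦🟩🟩⬜❓❓❓❓❓
⬛⬛❓🟦🟩🟦🟩🟩🟦🟩❓❓❓❓❓
⬛⬛❓🟩⬛🟫🟫🔴🟩⬜❓❓❓❓❓
⬛⬛❓🟫🟩🟩🟫🟩⬜⬜❓❓❓❓❓
⬛⬛❓⬜🟩🟩🟩🟩🟫🟫❓❓❓❓❓
⬛⬛❓🟩🟫🟩🟫🟩❓❓❓❓❓❓❓
⬛⬛❓⬜🟫⬜🟩🟩❓❓❓❓❓❓❓
⬛⬛❓⬜⬜🟫🟫🟩❓❓❓❓❓❓❓
⬛⬛❓🟩⬜⬜🟩🟩❓❓❓❓❓❓❓
⬛⬛❓🟫🟫🟩⬜⬜❓❓❓❓❓❓❓

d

⬛❓❓❓❓❓❓❓❓❓❓❓❓❓❓
⬛❓❓❓❓❓❓❓❓❓❓❓❓❓❓
⬛❓❓❓❓❓❓❓❓❓❓❓❓❓❓
⬛❓❓❓❓❓❓❓❓❓❓❓❓❓❓
⬛❓❓❓❓❓❓❓❓❓❓❓❓❓❓
⬛❓⬜🟩⬛🟦🟩🟩⬜⬜❓❓❓❓❓
⬛❓🟦🟩🟦🟩🟩🟦🟩🟦❓❓❓❓❓
⬛❓🟩⬛🟫🟫🟩🔴⬜🟩❓❓❓❓❓
⬛❓🟫🟩🟩🟫🟩⬜⬜⬜❓❓❓❓❓
⬛❓⬜🟩🟩🟩🟩🟫🟫⬜❓❓❓❓❓
⬛❓🟩🟫🟩🟫🟩❓❓❓❓❓❓❓❓
⬛❓⬜🟫⬜🟩🟩❓❓❓❓❓❓❓❓
⬛❓⬜⬜🟫🟫🟩❓❓❓❓❓❓❓❓
⬛❓🟩⬜⬜🟩🟩❓❓❓❓❓❓❓❓
⬛❓🟫🟫🟩⬜⬜❓❓❓❓❓❓❓❓

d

❓❓❓❓❓❓❓❓❓❓❓❓❓❓❓
❓❓❓❓❓❓❓❓❓❓❓❓❓❓❓
❓❓❓❓❓❓❓❓❓❓❓❓❓❓❓
❓❓❓❓❓❓❓❓❓❓❓❓❓❓❓
❓❓❓❓❓❓❓❓❓❓❓❓❓❓❓
❓⬜🟩⬛🟦🟩🟩⬜⬜🟦❓❓❓❓❓
❓🟦🟩🟦🟩🟩🟦🟩🟦⬛❓❓❓❓❓
❓🟩⬛🟫🟫🟩🟩🔴🟩🟫❓❓❓❓❓
❓🟫🟩🟩🟫🟩⬜⬜⬜⬛❓❓❓❓❓
❓⬜🟩🟩🟩🟩🟫🟫⬜🟩❓❓❓❓❓
❓🟩🟫🟩🟫🟩❓❓❓❓❓❓❓❓❓
❓⬜🟫⬜🟩🟩❓❓❓❓❓❓❓❓❓
❓⬜⬜🟫🟫🟩❓❓❓❓❓❓❓❓❓
❓🟩⬜⬜🟩🟩❓❓❓❓❓❓❓❓❓
❓🟫🟫🟩⬜⬜❓❓❓❓❓❓❓❓❓

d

❓❓❓❓❓❓❓❓❓❓❓❓❓❓❓
❓❓❓❓❓❓❓❓❓❓❓❓❓❓❓
❓❓❓❓❓❓❓❓❓❓❓❓❓❓❓
❓❓❓❓❓❓❓❓❓❓❓❓❓❓❓
❓❓❓❓❓❓❓❓❓❓❓❓❓❓❓
⬜🟩⬛🟦🟩🟩⬜⬜🟦🟩❓❓❓❓❓
🟦🟩🟦🟩🟩🟦🟩🟦⬛🟦❓❓❓❓❓
🟩⬛🟫🟫🟩🟩⬜🔴🟫🟫❓❓❓❓❓
🟫🟩🟩🟫🟩⬜⬜⬜⬛🟩❓❓❓❓❓
⬜🟩🟩🟩🟩🟫🟫⬜🟩🟩❓❓❓❓❓
🟩🟫🟩🟫🟩❓❓❓❓❓❓❓❓❓❓
⬜🟫⬜🟩🟩❓❓❓❓❓❓❓❓❓❓
⬜⬜🟫🟫🟩❓❓❓❓❓❓❓❓❓❓
🟩⬜⬜🟩🟩❓❓❓❓❓❓❓❓❓❓
🟫🟫🟩⬜⬜❓❓❓❓❓❓❓❓❓❓

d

❓❓❓❓❓❓❓❓❓❓❓❓❓❓❓
❓❓❓❓❓❓❓❓❓❓❓❓❓❓❓
❓❓❓❓❓❓❓❓❓❓❓❓❓❓❓
❓❓❓❓❓❓❓❓❓❓❓❓❓❓❓
❓❓❓❓❓❓❓❓❓❓❓❓❓❓❓
🟩⬛🟦🟩🟩⬜⬜🟦🟩🟩❓❓❓❓❓
🟩🟦🟩🟩🟦🟩🟦⬛🟦⬛❓❓❓❓❓
⬛🟫🟫🟩🟩⬜🟩🔴🟫⬜❓❓❓❓❓
🟩🟩🟫🟩⬜⬜⬜⬛🟩⬜❓❓❓❓❓
🟩🟩🟩🟩🟫🟫⬜🟩🟩🟩❓❓❓❓❓
🟫🟩🟫🟩❓❓❓❓❓❓❓❓❓❓❓
🟫⬜🟩🟩❓❓❓❓❓❓❓❓❓❓❓
⬜🟫🟫🟩❓❓❓❓❓❓❓❓❓❓❓
⬜⬜🟩🟩❓❓❓❓❓❓❓❓❓❓❓
🟫🟩⬜⬜❓❓❓❓❓❓❓❓❓❓❓

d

❓❓❓❓❓❓❓❓❓❓❓❓❓❓❓
❓❓❓❓❓❓❓❓❓❓❓❓❓❓❓
❓❓❓❓❓❓❓❓❓❓❓❓❓❓❓
❓❓❓❓❓❓❓❓❓❓❓❓❓❓❓
❓❓❓❓❓❓❓❓❓❓❓❓❓❓❓
⬛🟦🟩🟩⬜⬜🟦🟩🟩🟩❓❓❓❓❓
🟦🟩🟩🟦🟩🟦⬛🟦⬛🟩❓❓❓❓❓
🟫🟫🟩🟩⬜🟩🟫🔴⬜⬜❓❓❓❓❓
🟩🟫🟩⬜⬜⬜⬛🟩⬜⬜❓❓❓❓❓
🟩🟩🟩🟫🟫⬜🟩🟩🟩⬛❓❓❓❓❓
🟩🟫🟩❓❓❓❓❓❓❓❓❓❓❓❓
⬜🟩🟩❓❓❓❓❓❓❓❓❓❓❓❓
🟫🟫🟩❓❓❓❓❓❓❓❓❓❓❓❓
⬜🟩🟩❓❓❓❓❓❓❓❓❓❓❓❓
🟩⬜⬜❓❓❓❓❓❓❓❓❓❓❓❓

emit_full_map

⬜🟩⬛🟦🟩🟩⬜⬜🟦🟩🟩🟩
🟦🟩🟦🟩🟩🟦🟩🟦⬛🟦⬛🟩
🟩⬛🟫🟫🟩🟩⬜🟩🟫🔴⬜⬜
🟫🟩🟩🟫🟩⬜⬜⬜⬛🟩⬜⬜
⬜🟩🟩🟩🟩🟫🟫⬜🟩🟩🟩⬛
🟩🟫🟩🟫🟩❓❓❓❓❓❓❓
⬜🟫⬜🟩🟩❓❓❓❓❓❓❓
⬜⬜🟫🟫🟩❓❓❓❓❓❓❓
🟩⬜⬜🟩🟩❓❓❓❓❓❓❓
🟫🟫🟩⬜⬜❓❓❓❓❓❓❓

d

❓❓❓❓❓❓❓❓❓❓❓❓❓❓❓
❓❓❓❓❓❓❓❓❓❓❓❓❓❓❓
❓❓❓❓❓❓❓❓❓❓❓❓❓❓❓
❓❓❓❓❓❓❓❓❓❓❓❓❓❓❓
❓❓❓❓❓❓❓❓❓❓❓❓❓❓❓
🟦🟩🟩⬜⬜🟦🟩🟩🟩🟩❓❓❓❓❓
🟩🟩🟦🟩🟦⬛🟦⬛🟩⬜❓❓❓❓❓
🟫🟩🟩⬜🟩🟫🟫🔴⬜🟫❓❓❓❓❓
🟫🟩⬜⬜⬜⬛🟩⬜⬜🟩❓❓❓❓❓
🟩🟩🟫🟫⬜🟩🟩🟩⬛🟩❓❓❓❓❓
🟫🟩❓❓❓❓❓❓❓❓❓❓❓❓❓
🟩🟩❓❓❓❓❓❓❓❓❓❓❓❓❓
🟫🟩❓❓❓❓❓❓❓❓❓❓❓❓❓
🟩🟩❓❓❓❓❓❓❓❓❓❓❓❓❓
⬜⬜❓❓❓❓❓❓❓❓❓❓❓❓❓

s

❓❓❓❓❓❓❓❓❓❓❓❓❓❓❓
❓❓❓❓❓❓❓❓❓❓❓❓❓❓❓
❓❓❓❓❓❓❓❓❓❓❓❓❓❓❓
❓❓❓❓❓❓❓❓❓❓❓❓❓❓❓
🟦🟩🟩⬜⬜🟦🟩🟩🟩🟩❓❓❓❓❓
🟩🟩🟦🟩🟦⬛🟦⬛🟩⬜❓❓❓❓❓
🟫🟩🟩⬜🟩🟫🟫⬜⬜🟫❓❓❓❓❓
🟫🟩⬜⬜⬜⬛🟩🔴⬜🟩❓❓❓❓❓
🟩🟩🟫🟫⬜🟩🟩🟩⬛🟩❓❓❓❓❓
🟫🟩❓❓❓🟩⬛🟩🟩🟫❓❓❓❓❓
🟩🟩❓❓❓❓❓❓❓❓❓❓❓❓❓
🟫🟩❓❓❓❓❓❓❓❓❓❓❓❓❓
🟩🟩❓❓❓❓❓❓❓❓❓❓❓❓❓
⬜⬜❓❓❓❓❓❓❓❓❓❓❓❓❓
❓❓❓❓❓❓❓❓❓❓❓❓❓❓❓

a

❓❓❓❓❓❓❓❓❓❓❓❓❓❓❓
❓❓❓❓❓❓❓❓❓❓❓❓❓❓❓
❓❓❓❓❓❓❓❓❓❓❓❓❓❓❓
❓❓❓❓❓❓❓❓❓❓❓❓❓❓❓
⬛🟦🟩🟩⬜⬜🟦🟩🟩🟩🟩❓❓❓❓
🟦🟩🟩🟦🟩🟦⬛🟦⬛🟩⬜❓❓❓❓
🟫🟫🟩🟩⬜🟩🟫🟫⬜⬜🟫❓❓❓❓
🟩🟫🟩⬜⬜⬜⬛🔴⬜⬜🟩❓❓❓❓
🟩🟩🟩🟫🟫⬜🟩🟩🟩⬛🟩❓❓❓❓
🟩🟫🟩❓❓🟦🟩⬛🟩🟩🟫❓❓❓❓
⬜🟩🟩❓❓❓❓❓❓❓❓❓❓❓❓
🟫🟫🟩❓❓❓❓❓❓❓❓❓❓❓❓
⬜🟩🟩❓❓❓❓❓❓❓❓❓❓❓❓
🟩⬜⬜❓❓❓❓❓❓❓❓❓❓❓❓
❓❓❓❓❓❓❓❓❓❓❓❓❓❓❓

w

❓❓❓❓❓❓❓❓❓❓❓❓❓❓❓
❓❓❓❓❓❓❓❓❓❓❓❓❓❓❓
❓❓❓❓❓❓❓❓❓❓❓❓❓❓❓
❓❓❓❓❓❓❓❓❓❓❓❓❓❓❓
❓❓❓❓❓❓❓❓❓❓❓❓❓❓❓
⬛🟦🟩🟩⬜⬜🟦🟩🟩🟩🟩❓❓❓❓
🟦🟩🟩🟦🟩🟦⬛🟦⬛🟩⬜❓❓❓❓
🟫🟫🟩🟩⬜🟩🟫🔴⬜⬜🟫❓❓❓❓
🟩🟫🟩⬜⬜⬜⬛🟩⬜⬜🟩❓❓❓❓
🟩🟩🟩🟫🟫⬜🟩🟩🟩⬛🟩❓❓❓❓
🟩🟫🟩❓❓🟦🟩⬛🟩🟩🟫❓❓❓❓
⬜🟩🟩❓❓❓❓❓❓❓❓❓❓❓❓
🟫🟫🟩❓❓❓❓❓❓❓❓❓❓❓❓
⬜🟩🟩❓❓❓❓❓❓❓❓❓❓❓❓
🟩⬜⬜❓❓❓❓❓❓❓❓❓❓❓❓

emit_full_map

⬜🟩⬛🟦🟩🟩⬜⬜🟦🟩🟩🟩🟩
🟦🟩🟦🟩🟩🟦🟩🟦⬛🟦⬛🟩⬜
🟩⬛🟫🟫🟩🟩⬜🟩🟫🔴⬜⬜🟫
🟫🟩🟩🟫🟩⬜⬜⬜⬛🟩⬜⬜🟩
⬜🟩🟩🟩🟩🟫🟫⬜🟩🟩🟩⬛🟩
🟩🟫🟩🟫🟩❓❓🟦🟩⬛🟩🟩🟫
⬜🟫⬜🟩🟩❓❓❓❓❓❓❓❓
⬜⬜🟫🟫🟩❓❓❓❓❓❓❓❓
🟩⬜⬜🟩🟩❓❓❓❓❓❓❓❓
🟫🟫🟩⬜⬜❓❓❓❓❓❓❓❓


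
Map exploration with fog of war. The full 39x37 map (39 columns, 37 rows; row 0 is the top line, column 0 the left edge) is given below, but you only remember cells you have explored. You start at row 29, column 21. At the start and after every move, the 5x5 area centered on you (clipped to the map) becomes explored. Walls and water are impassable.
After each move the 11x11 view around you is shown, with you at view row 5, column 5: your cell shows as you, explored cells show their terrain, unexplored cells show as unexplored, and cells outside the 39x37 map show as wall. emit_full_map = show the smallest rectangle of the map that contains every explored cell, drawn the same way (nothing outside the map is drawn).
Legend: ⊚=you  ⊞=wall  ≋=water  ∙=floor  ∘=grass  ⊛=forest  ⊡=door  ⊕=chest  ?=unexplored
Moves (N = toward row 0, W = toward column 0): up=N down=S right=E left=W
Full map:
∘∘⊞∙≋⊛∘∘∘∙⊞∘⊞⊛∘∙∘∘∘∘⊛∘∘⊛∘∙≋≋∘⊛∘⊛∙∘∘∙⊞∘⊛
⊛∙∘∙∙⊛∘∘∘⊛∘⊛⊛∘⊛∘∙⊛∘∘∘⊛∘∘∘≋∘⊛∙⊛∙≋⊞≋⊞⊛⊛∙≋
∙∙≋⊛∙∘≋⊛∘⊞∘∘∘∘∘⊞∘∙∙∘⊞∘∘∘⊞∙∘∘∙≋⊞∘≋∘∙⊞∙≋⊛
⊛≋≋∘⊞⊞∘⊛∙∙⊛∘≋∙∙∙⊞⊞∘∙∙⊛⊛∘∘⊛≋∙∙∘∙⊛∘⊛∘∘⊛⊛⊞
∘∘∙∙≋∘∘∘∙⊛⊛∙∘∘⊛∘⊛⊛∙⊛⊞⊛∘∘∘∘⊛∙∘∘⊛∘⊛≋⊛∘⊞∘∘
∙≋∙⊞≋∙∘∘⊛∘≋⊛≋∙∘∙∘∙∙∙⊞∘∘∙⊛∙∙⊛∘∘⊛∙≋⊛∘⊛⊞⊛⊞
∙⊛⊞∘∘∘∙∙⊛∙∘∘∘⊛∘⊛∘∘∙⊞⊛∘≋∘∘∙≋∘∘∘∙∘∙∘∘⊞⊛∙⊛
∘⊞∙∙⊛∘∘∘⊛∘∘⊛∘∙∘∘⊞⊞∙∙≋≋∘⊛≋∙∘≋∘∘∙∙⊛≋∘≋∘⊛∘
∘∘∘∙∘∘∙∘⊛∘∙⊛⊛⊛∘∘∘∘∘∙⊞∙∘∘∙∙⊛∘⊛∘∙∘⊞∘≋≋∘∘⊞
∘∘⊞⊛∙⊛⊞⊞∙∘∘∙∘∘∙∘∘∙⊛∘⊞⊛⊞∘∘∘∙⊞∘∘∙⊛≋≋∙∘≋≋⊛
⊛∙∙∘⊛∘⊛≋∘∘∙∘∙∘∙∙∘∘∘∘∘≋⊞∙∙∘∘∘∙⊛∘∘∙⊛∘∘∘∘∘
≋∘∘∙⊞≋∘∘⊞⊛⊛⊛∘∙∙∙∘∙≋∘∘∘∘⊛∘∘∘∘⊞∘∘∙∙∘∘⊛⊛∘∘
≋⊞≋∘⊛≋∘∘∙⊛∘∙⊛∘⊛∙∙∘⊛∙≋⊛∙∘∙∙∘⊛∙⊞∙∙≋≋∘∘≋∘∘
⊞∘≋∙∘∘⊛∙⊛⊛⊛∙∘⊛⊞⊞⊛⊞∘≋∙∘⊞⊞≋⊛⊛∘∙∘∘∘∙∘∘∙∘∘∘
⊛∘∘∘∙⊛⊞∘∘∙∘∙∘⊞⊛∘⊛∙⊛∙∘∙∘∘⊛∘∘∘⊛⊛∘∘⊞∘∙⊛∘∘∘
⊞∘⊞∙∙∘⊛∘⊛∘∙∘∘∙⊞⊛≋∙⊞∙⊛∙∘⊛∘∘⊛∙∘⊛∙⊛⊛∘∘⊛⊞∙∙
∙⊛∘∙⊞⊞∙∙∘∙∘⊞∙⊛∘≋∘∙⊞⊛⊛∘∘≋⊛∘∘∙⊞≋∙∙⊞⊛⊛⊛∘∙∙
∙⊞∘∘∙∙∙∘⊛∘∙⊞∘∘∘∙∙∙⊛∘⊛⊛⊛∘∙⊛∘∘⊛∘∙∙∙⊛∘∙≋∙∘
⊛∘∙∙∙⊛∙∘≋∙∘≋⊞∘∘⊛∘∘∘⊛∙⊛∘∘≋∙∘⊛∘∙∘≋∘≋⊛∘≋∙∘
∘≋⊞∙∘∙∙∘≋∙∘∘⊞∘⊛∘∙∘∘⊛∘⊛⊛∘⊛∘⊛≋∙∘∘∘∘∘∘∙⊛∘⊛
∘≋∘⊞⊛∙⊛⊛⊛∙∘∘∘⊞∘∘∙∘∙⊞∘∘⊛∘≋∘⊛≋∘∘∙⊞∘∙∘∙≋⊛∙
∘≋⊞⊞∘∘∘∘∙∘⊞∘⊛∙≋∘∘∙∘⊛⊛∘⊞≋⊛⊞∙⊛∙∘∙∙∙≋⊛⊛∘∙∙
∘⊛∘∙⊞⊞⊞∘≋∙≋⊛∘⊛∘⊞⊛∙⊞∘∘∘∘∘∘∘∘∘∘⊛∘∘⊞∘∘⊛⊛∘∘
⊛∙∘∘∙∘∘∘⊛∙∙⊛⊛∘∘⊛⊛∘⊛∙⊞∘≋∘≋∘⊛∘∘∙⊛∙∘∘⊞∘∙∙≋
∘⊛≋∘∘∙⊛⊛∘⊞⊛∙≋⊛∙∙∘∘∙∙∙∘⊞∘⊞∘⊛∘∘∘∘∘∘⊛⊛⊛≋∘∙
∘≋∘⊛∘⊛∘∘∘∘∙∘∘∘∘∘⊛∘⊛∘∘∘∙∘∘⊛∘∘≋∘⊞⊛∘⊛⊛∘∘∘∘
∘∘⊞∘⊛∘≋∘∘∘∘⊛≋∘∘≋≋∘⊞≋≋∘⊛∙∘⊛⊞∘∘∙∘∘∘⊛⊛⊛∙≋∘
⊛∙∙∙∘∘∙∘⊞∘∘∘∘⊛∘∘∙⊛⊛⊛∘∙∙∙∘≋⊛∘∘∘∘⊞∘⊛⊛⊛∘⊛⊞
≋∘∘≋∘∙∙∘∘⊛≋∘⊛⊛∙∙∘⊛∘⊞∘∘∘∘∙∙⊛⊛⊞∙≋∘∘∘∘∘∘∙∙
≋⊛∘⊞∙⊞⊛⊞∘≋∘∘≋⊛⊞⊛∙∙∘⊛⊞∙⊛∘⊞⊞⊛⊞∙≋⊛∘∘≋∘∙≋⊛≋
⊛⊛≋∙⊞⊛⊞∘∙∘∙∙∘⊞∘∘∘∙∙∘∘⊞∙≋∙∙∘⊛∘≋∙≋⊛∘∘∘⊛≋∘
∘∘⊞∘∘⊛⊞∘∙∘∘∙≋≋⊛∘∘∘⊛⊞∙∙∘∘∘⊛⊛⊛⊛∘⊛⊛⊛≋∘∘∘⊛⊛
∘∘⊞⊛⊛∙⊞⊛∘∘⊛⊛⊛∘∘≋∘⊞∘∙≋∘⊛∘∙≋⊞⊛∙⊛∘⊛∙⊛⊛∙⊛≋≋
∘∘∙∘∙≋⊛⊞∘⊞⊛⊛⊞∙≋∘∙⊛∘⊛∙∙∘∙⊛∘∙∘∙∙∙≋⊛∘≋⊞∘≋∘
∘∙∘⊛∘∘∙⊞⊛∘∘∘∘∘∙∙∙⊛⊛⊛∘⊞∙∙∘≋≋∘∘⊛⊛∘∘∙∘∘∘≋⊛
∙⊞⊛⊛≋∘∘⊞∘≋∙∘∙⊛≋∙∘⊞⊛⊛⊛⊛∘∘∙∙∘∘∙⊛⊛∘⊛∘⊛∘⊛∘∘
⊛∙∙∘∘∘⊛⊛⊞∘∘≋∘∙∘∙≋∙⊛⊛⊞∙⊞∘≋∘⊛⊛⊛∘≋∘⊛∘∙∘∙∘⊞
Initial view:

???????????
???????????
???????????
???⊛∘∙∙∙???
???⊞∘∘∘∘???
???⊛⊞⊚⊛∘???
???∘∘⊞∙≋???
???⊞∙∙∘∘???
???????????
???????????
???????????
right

???????????
???????????
???????????
??⊛∘∙∙∙∘???
??⊞∘∘∘∘∙???
??⊛⊞∙⊚∘⊞???
??∘∘⊞∙≋∙???
??⊞∙∙∘∘∘???
???????????
???????????
???????????

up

???????????
???????????
???????????
???≋∘⊛∙∘???
??⊛∘∙∙∙∘???
??⊞∘∘⊚∘∙???
??⊛⊞∙⊛∘⊞???
??∘∘⊞∙≋∙???
??⊞∙∙∘∘∘???
???????????
???????????

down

???????????
???????????
???≋∘⊛∙∘???
??⊛∘∙∙∙∘???
??⊞∘∘∘∘∙???
??⊛⊞∙⊚∘⊞???
??∘∘⊞∙≋∙???
??⊞∙∙∘∘∘???
???????????
???????????
???????????

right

???????????
???????????
??≋∘⊛∙∘????
?⊛∘∙∙∙∘≋???
?⊞∘∘∘∘∙∙???
?⊛⊞∙⊛⊚⊞⊞???
?∘∘⊞∙≋∙∙???
?⊞∙∙∘∘∘⊛???
???????????
???????????
???????????

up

???????????
???????????
???????????
??≋∘⊛∙∘⊛???
?⊛∘∙∙∙∘≋???
?⊞∘∘∘⊚∙∙???
?⊛⊞∙⊛∘⊞⊞???
?∘∘⊞∙≋∙∙???
?⊞∙∙∘∘∘⊛???
???????????
???????????

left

???????????
???????????
???????????
???≋∘⊛∙∘⊛??
??⊛∘∙∙∙∘≋??
??⊞∘∘⊚∘∙∙??
??⊛⊞∙⊛∘⊞⊞??
??∘∘⊞∙≋∙∙??
??⊞∙∙∘∘∘⊛??
???????????
???????????

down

???????????
???????????
???≋∘⊛∙∘⊛??
??⊛∘∙∙∙∘≋??
??⊞∘∘∘∘∙∙??
??⊛⊞∙⊚∘⊞⊞??
??∘∘⊞∙≋∙∙??
??⊞∙∙∘∘∘⊛??
???????????
???????????
???????????

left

???????????
???????????
????≋∘⊛∙∘⊛?
???⊛∘∙∙∙∘≋?
???⊞∘∘∘∘∙∙?
???⊛⊞⊚⊛∘⊞⊞?
???∘∘⊞∙≋∙∙?
???⊞∙∙∘∘∘⊛?
???????????
???????????
???????????

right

???????????
???????????
???≋∘⊛∙∘⊛??
??⊛∘∙∙∙∘≋??
??⊞∘∘∘∘∙∙??
??⊛⊞∙⊚∘⊞⊞??
??∘∘⊞∙≋∙∙??
??⊞∙∙∘∘∘⊛??
???????????
???????????
???????????

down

???????????
???≋∘⊛∙∘⊛??
??⊛∘∙∙∙∘≋??
??⊞∘∘∘∘∙∙??
??⊛⊞∙⊛∘⊞⊞??
??∘∘⊞⊚≋∙∙??
??⊞∙∙∘∘∘⊛??
???≋∘⊛∘∙???
???????????
???????????
???????????

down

???≋∘⊛∙∘⊛??
??⊛∘∙∙∙∘≋??
??⊞∘∘∘∘∙∙??
??⊛⊞∙⊛∘⊞⊞??
??∘∘⊞∙≋∙∙??
??⊞∙∙⊚∘∘⊛??
???≋∘⊛∘∙???
???∙∙∘∙⊛???
???????????
???????????
???????????

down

??⊛∘∙∙∙∘≋??
??⊞∘∘∘∘∙∙??
??⊛⊞∙⊛∘⊞⊞??
??∘∘⊞∙≋∙∙??
??⊞∙∙∘∘∘⊛??
???≋∘⊚∘∙???
???∙∙∘∙⊛???
???∘⊞∙∙∘???
???????????
???????????
⊞⊞⊞⊞⊞⊞⊞⊞⊞⊞⊞

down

??⊞∘∘∘∘∙∙??
??⊛⊞∙⊛∘⊞⊞??
??∘∘⊞∙≋∙∙??
??⊞∙∙∘∘∘⊛??
???≋∘⊛∘∙???
???∙∙⊚∙⊛???
???∘⊞∙∙∘???
???⊛⊛∘∘∙???
???????????
⊞⊞⊞⊞⊞⊞⊞⊞⊞⊞⊞
⊞⊞⊞⊞⊞⊞⊞⊞⊞⊞⊞

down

??⊛⊞∙⊛∘⊞⊞??
??∘∘⊞∙≋∙∙??
??⊞∙∙∘∘∘⊛??
???≋∘⊛∘∙???
???∙∙∘∙⊛???
???∘⊞⊚∙∘???
???⊛⊛∘∘∙???
???⊞∙⊞∘≋???
⊞⊞⊞⊞⊞⊞⊞⊞⊞⊞⊞
⊞⊞⊞⊞⊞⊞⊞⊞⊞⊞⊞
⊞⊞⊞⊞⊞⊞⊞⊞⊞⊞⊞

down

??∘∘⊞∙≋∙∙??
??⊞∙∙∘∘∘⊛??
???≋∘⊛∘∙???
???∙∙∘∙⊛???
???∘⊞∙∙∘???
???⊛⊛⊚∘∙???
???⊞∙⊞∘≋???
⊞⊞⊞⊞⊞⊞⊞⊞⊞⊞⊞
⊞⊞⊞⊞⊞⊞⊞⊞⊞⊞⊞
⊞⊞⊞⊞⊞⊞⊞⊞⊞⊞⊞
⊞⊞⊞⊞⊞⊞⊞⊞⊞⊞⊞

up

??⊛⊞∙⊛∘⊞⊞??
??∘∘⊞∙≋∙∙??
??⊞∙∙∘∘∘⊛??
???≋∘⊛∘∙???
???∙∙∘∙⊛???
???∘⊞⊚∙∘???
???⊛⊛∘∘∙???
???⊞∙⊞∘≋???
⊞⊞⊞⊞⊞⊞⊞⊞⊞⊞⊞
⊞⊞⊞⊞⊞⊞⊞⊞⊞⊞⊞
⊞⊞⊞⊞⊞⊞⊞⊞⊞⊞⊞

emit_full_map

?≋∘⊛∙∘⊛
⊛∘∙∙∙∘≋
⊞∘∘∘∘∙∙
⊛⊞∙⊛∘⊞⊞
∘∘⊞∙≋∙∙
⊞∙∙∘∘∘⊛
?≋∘⊛∘∙?
?∙∙∘∙⊛?
?∘⊞⊚∙∘?
?⊛⊛∘∘∙?
?⊞∙⊞∘≋?

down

??∘∘⊞∙≋∙∙??
??⊞∙∙∘∘∘⊛??
???≋∘⊛∘∙???
???∙∙∘∙⊛???
???∘⊞∙∙∘???
???⊛⊛⊚∘∙???
???⊞∙⊞∘≋???
⊞⊞⊞⊞⊞⊞⊞⊞⊞⊞⊞
⊞⊞⊞⊞⊞⊞⊞⊞⊞⊞⊞
⊞⊞⊞⊞⊞⊞⊞⊞⊞⊞⊞
⊞⊞⊞⊞⊞⊞⊞⊞⊞⊞⊞

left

???∘∘⊞∙≋∙∙?
???⊞∙∙∘∘∘⊛?
????≋∘⊛∘∙??
???⊛∙∙∘∙⊛??
???⊛∘⊞∙∙∘??
???⊛⊛⊚∘∘∙??
???⊛⊞∙⊞∘≋??
⊞⊞⊞⊞⊞⊞⊞⊞⊞⊞⊞
⊞⊞⊞⊞⊞⊞⊞⊞⊞⊞⊞
⊞⊞⊞⊞⊞⊞⊞⊞⊞⊞⊞
⊞⊞⊞⊞⊞⊞⊞⊞⊞⊞⊞

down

???⊞∙∙∘∘∘⊛?
????≋∘⊛∘∙??
???⊛∙∙∘∙⊛??
???⊛∘⊞∙∙∘??
???⊛⊛⊛∘∘∙??
???⊛⊞⊚⊞∘≋??
⊞⊞⊞⊞⊞⊞⊞⊞⊞⊞⊞
⊞⊞⊞⊞⊞⊞⊞⊞⊞⊞⊞
⊞⊞⊞⊞⊞⊞⊞⊞⊞⊞⊞
⊞⊞⊞⊞⊞⊞⊞⊞⊞⊞⊞
⊞⊞⊞⊞⊞⊞⊞⊞⊞⊞⊞

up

???∘∘⊞∙≋∙∙?
???⊞∙∙∘∘∘⊛?
????≋∘⊛∘∙??
???⊛∙∙∘∙⊛??
???⊛∘⊞∙∙∘??
???⊛⊛⊚∘∘∙??
???⊛⊞∙⊞∘≋??
⊞⊞⊞⊞⊞⊞⊞⊞⊞⊞⊞
⊞⊞⊞⊞⊞⊞⊞⊞⊞⊞⊞
⊞⊞⊞⊞⊞⊞⊞⊞⊞⊞⊞
⊞⊞⊞⊞⊞⊞⊞⊞⊞⊞⊞

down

???⊞∙∙∘∘∘⊛?
????≋∘⊛∘∙??
???⊛∙∙∘∙⊛??
???⊛∘⊞∙∙∘??
???⊛⊛⊛∘∘∙??
???⊛⊞⊚⊞∘≋??
⊞⊞⊞⊞⊞⊞⊞⊞⊞⊞⊞
⊞⊞⊞⊞⊞⊞⊞⊞⊞⊞⊞
⊞⊞⊞⊞⊞⊞⊞⊞⊞⊞⊞
⊞⊞⊞⊞⊞⊞⊞⊞⊞⊞⊞
⊞⊞⊞⊞⊞⊞⊞⊞⊞⊞⊞
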